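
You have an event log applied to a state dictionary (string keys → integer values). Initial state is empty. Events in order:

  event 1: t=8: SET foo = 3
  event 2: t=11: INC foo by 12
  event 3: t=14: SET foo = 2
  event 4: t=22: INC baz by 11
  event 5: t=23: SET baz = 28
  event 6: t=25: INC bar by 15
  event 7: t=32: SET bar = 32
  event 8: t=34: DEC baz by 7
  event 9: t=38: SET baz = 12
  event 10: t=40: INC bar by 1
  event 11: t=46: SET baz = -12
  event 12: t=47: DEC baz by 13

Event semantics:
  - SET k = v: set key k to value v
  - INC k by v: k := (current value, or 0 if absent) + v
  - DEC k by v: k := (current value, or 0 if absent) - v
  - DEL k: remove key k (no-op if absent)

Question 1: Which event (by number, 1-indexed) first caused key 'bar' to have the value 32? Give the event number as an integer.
Looking for first event where bar becomes 32:
  event 6: bar = 15
  event 7: bar 15 -> 32  <-- first match

Answer: 7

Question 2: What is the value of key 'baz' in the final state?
Track key 'baz' through all 12 events:
  event 1 (t=8: SET foo = 3): baz unchanged
  event 2 (t=11: INC foo by 12): baz unchanged
  event 3 (t=14: SET foo = 2): baz unchanged
  event 4 (t=22: INC baz by 11): baz (absent) -> 11
  event 5 (t=23: SET baz = 28): baz 11 -> 28
  event 6 (t=25: INC bar by 15): baz unchanged
  event 7 (t=32: SET bar = 32): baz unchanged
  event 8 (t=34: DEC baz by 7): baz 28 -> 21
  event 9 (t=38: SET baz = 12): baz 21 -> 12
  event 10 (t=40: INC bar by 1): baz unchanged
  event 11 (t=46: SET baz = -12): baz 12 -> -12
  event 12 (t=47: DEC baz by 13): baz -12 -> -25
Final: baz = -25

Answer: -25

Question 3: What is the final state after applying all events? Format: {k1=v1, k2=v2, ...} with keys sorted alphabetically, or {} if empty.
  after event 1 (t=8: SET foo = 3): {foo=3}
  after event 2 (t=11: INC foo by 12): {foo=15}
  after event 3 (t=14: SET foo = 2): {foo=2}
  after event 4 (t=22: INC baz by 11): {baz=11, foo=2}
  after event 5 (t=23: SET baz = 28): {baz=28, foo=2}
  after event 6 (t=25: INC bar by 15): {bar=15, baz=28, foo=2}
  after event 7 (t=32: SET bar = 32): {bar=32, baz=28, foo=2}
  after event 8 (t=34: DEC baz by 7): {bar=32, baz=21, foo=2}
  after event 9 (t=38: SET baz = 12): {bar=32, baz=12, foo=2}
  after event 10 (t=40: INC bar by 1): {bar=33, baz=12, foo=2}
  after event 11 (t=46: SET baz = -12): {bar=33, baz=-12, foo=2}
  after event 12 (t=47: DEC baz by 13): {bar=33, baz=-25, foo=2}

Answer: {bar=33, baz=-25, foo=2}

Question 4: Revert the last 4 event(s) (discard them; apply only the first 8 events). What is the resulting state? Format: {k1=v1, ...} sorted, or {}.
Keep first 8 events (discard last 4):
  after event 1 (t=8: SET foo = 3): {foo=3}
  after event 2 (t=11: INC foo by 12): {foo=15}
  after event 3 (t=14: SET foo = 2): {foo=2}
  after event 4 (t=22: INC baz by 11): {baz=11, foo=2}
  after event 5 (t=23: SET baz = 28): {baz=28, foo=2}
  after event 6 (t=25: INC bar by 15): {bar=15, baz=28, foo=2}
  after event 7 (t=32: SET bar = 32): {bar=32, baz=28, foo=2}
  after event 8 (t=34: DEC baz by 7): {bar=32, baz=21, foo=2}

Answer: {bar=32, baz=21, foo=2}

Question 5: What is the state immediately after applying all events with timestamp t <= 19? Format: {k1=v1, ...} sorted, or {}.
Answer: {foo=2}

Derivation:
Apply events with t <= 19 (3 events):
  after event 1 (t=8: SET foo = 3): {foo=3}
  after event 2 (t=11: INC foo by 12): {foo=15}
  after event 3 (t=14: SET foo = 2): {foo=2}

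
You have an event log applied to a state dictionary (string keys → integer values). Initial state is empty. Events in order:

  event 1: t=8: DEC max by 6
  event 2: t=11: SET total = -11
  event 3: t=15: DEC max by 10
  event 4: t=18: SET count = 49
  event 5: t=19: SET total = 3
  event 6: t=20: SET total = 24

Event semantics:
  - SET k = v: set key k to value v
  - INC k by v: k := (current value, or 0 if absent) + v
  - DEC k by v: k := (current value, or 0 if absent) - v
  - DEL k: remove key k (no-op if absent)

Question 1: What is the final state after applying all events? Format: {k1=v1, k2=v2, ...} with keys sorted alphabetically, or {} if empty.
  after event 1 (t=8: DEC max by 6): {max=-6}
  after event 2 (t=11: SET total = -11): {max=-6, total=-11}
  after event 3 (t=15: DEC max by 10): {max=-16, total=-11}
  after event 4 (t=18: SET count = 49): {count=49, max=-16, total=-11}
  after event 5 (t=19: SET total = 3): {count=49, max=-16, total=3}
  after event 6 (t=20: SET total = 24): {count=49, max=-16, total=24}

Answer: {count=49, max=-16, total=24}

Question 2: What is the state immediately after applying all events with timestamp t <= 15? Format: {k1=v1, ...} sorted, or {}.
Answer: {max=-16, total=-11}

Derivation:
Apply events with t <= 15 (3 events):
  after event 1 (t=8: DEC max by 6): {max=-6}
  after event 2 (t=11: SET total = -11): {max=-6, total=-11}
  after event 3 (t=15: DEC max by 10): {max=-16, total=-11}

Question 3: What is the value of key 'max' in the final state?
Track key 'max' through all 6 events:
  event 1 (t=8: DEC max by 6): max (absent) -> -6
  event 2 (t=11: SET total = -11): max unchanged
  event 3 (t=15: DEC max by 10): max -6 -> -16
  event 4 (t=18: SET count = 49): max unchanged
  event 5 (t=19: SET total = 3): max unchanged
  event 6 (t=20: SET total = 24): max unchanged
Final: max = -16

Answer: -16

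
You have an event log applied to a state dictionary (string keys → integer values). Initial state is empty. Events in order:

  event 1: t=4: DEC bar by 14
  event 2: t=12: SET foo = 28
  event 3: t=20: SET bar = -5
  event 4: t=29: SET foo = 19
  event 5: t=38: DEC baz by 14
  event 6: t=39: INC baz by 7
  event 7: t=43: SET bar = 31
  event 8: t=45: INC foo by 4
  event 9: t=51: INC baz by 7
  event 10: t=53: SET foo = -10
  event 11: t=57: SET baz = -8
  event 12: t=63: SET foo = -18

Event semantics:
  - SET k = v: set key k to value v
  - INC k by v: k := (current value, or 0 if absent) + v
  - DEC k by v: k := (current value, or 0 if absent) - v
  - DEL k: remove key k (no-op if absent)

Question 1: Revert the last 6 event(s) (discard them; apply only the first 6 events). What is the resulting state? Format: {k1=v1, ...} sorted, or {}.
Keep first 6 events (discard last 6):
  after event 1 (t=4: DEC bar by 14): {bar=-14}
  after event 2 (t=12: SET foo = 28): {bar=-14, foo=28}
  after event 3 (t=20: SET bar = -5): {bar=-5, foo=28}
  after event 4 (t=29: SET foo = 19): {bar=-5, foo=19}
  after event 5 (t=38: DEC baz by 14): {bar=-5, baz=-14, foo=19}
  after event 6 (t=39: INC baz by 7): {bar=-5, baz=-7, foo=19}

Answer: {bar=-5, baz=-7, foo=19}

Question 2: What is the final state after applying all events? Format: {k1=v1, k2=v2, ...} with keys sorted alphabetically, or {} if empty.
Answer: {bar=31, baz=-8, foo=-18}

Derivation:
  after event 1 (t=4: DEC bar by 14): {bar=-14}
  after event 2 (t=12: SET foo = 28): {bar=-14, foo=28}
  after event 3 (t=20: SET bar = -5): {bar=-5, foo=28}
  after event 4 (t=29: SET foo = 19): {bar=-5, foo=19}
  after event 5 (t=38: DEC baz by 14): {bar=-5, baz=-14, foo=19}
  after event 6 (t=39: INC baz by 7): {bar=-5, baz=-7, foo=19}
  after event 7 (t=43: SET bar = 31): {bar=31, baz=-7, foo=19}
  after event 8 (t=45: INC foo by 4): {bar=31, baz=-7, foo=23}
  after event 9 (t=51: INC baz by 7): {bar=31, baz=0, foo=23}
  after event 10 (t=53: SET foo = -10): {bar=31, baz=0, foo=-10}
  after event 11 (t=57: SET baz = -8): {bar=31, baz=-8, foo=-10}
  after event 12 (t=63: SET foo = -18): {bar=31, baz=-8, foo=-18}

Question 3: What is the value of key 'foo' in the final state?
Answer: -18

Derivation:
Track key 'foo' through all 12 events:
  event 1 (t=4: DEC bar by 14): foo unchanged
  event 2 (t=12: SET foo = 28): foo (absent) -> 28
  event 3 (t=20: SET bar = -5): foo unchanged
  event 4 (t=29: SET foo = 19): foo 28 -> 19
  event 5 (t=38: DEC baz by 14): foo unchanged
  event 6 (t=39: INC baz by 7): foo unchanged
  event 7 (t=43: SET bar = 31): foo unchanged
  event 8 (t=45: INC foo by 4): foo 19 -> 23
  event 9 (t=51: INC baz by 7): foo unchanged
  event 10 (t=53: SET foo = -10): foo 23 -> -10
  event 11 (t=57: SET baz = -8): foo unchanged
  event 12 (t=63: SET foo = -18): foo -10 -> -18
Final: foo = -18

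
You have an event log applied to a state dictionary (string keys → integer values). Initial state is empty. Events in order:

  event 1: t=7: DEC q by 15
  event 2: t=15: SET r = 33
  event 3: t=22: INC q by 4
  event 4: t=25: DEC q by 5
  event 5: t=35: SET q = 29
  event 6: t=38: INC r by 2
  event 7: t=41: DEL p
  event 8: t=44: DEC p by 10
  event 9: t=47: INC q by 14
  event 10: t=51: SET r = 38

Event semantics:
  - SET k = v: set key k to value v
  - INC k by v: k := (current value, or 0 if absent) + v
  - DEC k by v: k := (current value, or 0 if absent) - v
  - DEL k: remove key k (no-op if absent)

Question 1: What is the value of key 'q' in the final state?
Track key 'q' through all 10 events:
  event 1 (t=7: DEC q by 15): q (absent) -> -15
  event 2 (t=15: SET r = 33): q unchanged
  event 3 (t=22: INC q by 4): q -15 -> -11
  event 4 (t=25: DEC q by 5): q -11 -> -16
  event 5 (t=35: SET q = 29): q -16 -> 29
  event 6 (t=38: INC r by 2): q unchanged
  event 7 (t=41: DEL p): q unchanged
  event 8 (t=44: DEC p by 10): q unchanged
  event 9 (t=47: INC q by 14): q 29 -> 43
  event 10 (t=51: SET r = 38): q unchanged
Final: q = 43

Answer: 43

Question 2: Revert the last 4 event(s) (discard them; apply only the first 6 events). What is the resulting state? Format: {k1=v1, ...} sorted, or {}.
Answer: {q=29, r=35}

Derivation:
Keep first 6 events (discard last 4):
  after event 1 (t=7: DEC q by 15): {q=-15}
  after event 2 (t=15: SET r = 33): {q=-15, r=33}
  after event 3 (t=22: INC q by 4): {q=-11, r=33}
  after event 4 (t=25: DEC q by 5): {q=-16, r=33}
  after event 5 (t=35: SET q = 29): {q=29, r=33}
  after event 6 (t=38: INC r by 2): {q=29, r=35}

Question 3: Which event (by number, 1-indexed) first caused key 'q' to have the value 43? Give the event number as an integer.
Looking for first event where q becomes 43:
  event 1: q = -15
  event 2: q = -15
  event 3: q = -11
  event 4: q = -16
  event 5: q = 29
  event 6: q = 29
  event 7: q = 29
  event 8: q = 29
  event 9: q 29 -> 43  <-- first match

Answer: 9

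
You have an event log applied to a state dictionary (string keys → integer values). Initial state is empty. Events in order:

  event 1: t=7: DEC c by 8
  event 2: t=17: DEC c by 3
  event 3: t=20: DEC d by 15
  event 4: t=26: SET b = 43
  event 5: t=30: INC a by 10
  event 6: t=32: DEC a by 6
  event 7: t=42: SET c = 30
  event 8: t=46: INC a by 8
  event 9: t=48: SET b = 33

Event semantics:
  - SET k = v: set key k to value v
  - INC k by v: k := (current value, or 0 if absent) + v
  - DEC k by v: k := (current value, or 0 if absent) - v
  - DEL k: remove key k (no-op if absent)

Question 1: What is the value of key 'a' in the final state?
Track key 'a' through all 9 events:
  event 1 (t=7: DEC c by 8): a unchanged
  event 2 (t=17: DEC c by 3): a unchanged
  event 3 (t=20: DEC d by 15): a unchanged
  event 4 (t=26: SET b = 43): a unchanged
  event 5 (t=30: INC a by 10): a (absent) -> 10
  event 6 (t=32: DEC a by 6): a 10 -> 4
  event 7 (t=42: SET c = 30): a unchanged
  event 8 (t=46: INC a by 8): a 4 -> 12
  event 9 (t=48: SET b = 33): a unchanged
Final: a = 12

Answer: 12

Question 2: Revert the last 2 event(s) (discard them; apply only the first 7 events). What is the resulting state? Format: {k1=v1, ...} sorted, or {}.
Answer: {a=4, b=43, c=30, d=-15}

Derivation:
Keep first 7 events (discard last 2):
  after event 1 (t=7: DEC c by 8): {c=-8}
  after event 2 (t=17: DEC c by 3): {c=-11}
  after event 3 (t=20: DEC d by 15): {c=-11, d=-15}
  after event 4 (t=26: SET b = 43): {b=43, c=-11, d=-15}
  after event 5 (t=30: INC a by 10): {a=10, b=43, c=-11, d=-15}
  after event 6 (t=32: DEC a by 6): {a=4, b=43, c=-11, d=-15}
  after event 7 (t=42: SET c = 30): {a=4, b=43, c=30, d=-15}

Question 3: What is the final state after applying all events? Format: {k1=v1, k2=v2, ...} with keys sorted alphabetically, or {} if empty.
Answer: {a=12, b=33, c=30, d=-15}

Derivation:
  after event 1 (t=7: DEC c by 8): {c=-8}
  after event 2 (t=17: DEC c by 3): {c=-11}
  after event 3 (t=20: DEC d by 15): {c=-11, d=-15}
  after event 4 (t=26: SET b = 43): {b=43, c=-11, d=-15}
  after event 5 (t=30: INC a by 10): {a=10, b=43, c=-11, d=-15}
  after event 6 (t=32: DEC a by 6): {a=4, b=43, c=-11, d=-15}
  after event 7 (t=42: SET c = 30): {a=4, b=43, c=30, d=-15}
  after event 8 (t=46: INC a by 8): {a=12, b=43, c=30, d=-15}
  after event 9 (t=48: SET b = 33): {a=12, b=33, c=30, d=-15}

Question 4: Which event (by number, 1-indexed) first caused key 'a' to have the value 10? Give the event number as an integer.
Looking for first event where a becomes 10:
  event 5: a (absent) -> 10  <-- first match

Answer: 5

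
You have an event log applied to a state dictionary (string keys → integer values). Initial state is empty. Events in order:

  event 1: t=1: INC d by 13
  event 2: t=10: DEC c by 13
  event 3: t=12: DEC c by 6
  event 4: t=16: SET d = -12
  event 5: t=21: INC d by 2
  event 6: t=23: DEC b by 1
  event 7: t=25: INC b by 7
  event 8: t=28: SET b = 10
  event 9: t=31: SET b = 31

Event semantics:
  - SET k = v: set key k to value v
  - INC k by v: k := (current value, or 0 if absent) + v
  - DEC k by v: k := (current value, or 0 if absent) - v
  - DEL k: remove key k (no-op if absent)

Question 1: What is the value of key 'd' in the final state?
Answer: -10

Derivation:
Track key 'd' through all 9 events:
  event 1 (t=1: INC d by 13): d (absent) -> 13
  event 2 (t=10: DEC c by 13): d unchanged
  event 3 (t=12: DEC c by 6): d unchanged
  event 4 (t=16: SET d = -12): d 13 -> -12
  event 5 (t=21: INC d by 2): d -12 -> -10
  event 6 (t=23: DEC b by 1): d unchanged
  event 7 (t=25: INC b by 7): d unchanged
  event 8 (t=28: SET b = 10): d unchanged
  event 9 (t=31: SET b = 31): d unchanged
Final: d = -10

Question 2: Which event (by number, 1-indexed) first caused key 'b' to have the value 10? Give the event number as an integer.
Answer: 8

Derivation:
Looking for first event where b becomes 10:
  event 6: b = -1
  event 7: b = 6
  event 8: b 6 -> 10  <-- first match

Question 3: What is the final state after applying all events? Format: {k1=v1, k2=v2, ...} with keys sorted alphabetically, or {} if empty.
Answer: {b=31, c=-19, d=-10}

Derivation:
  after event 1 (t=1: INC d by 13): {d=13}
  after event 2 (t=10: DEC c by 13): {c=-13, d=13}
  after event 3 (t=12: DEC c by 6): {c=-19, d=13}
  after event 4 (t=16: SET d = -12): {c=-19, d=-12}
  after event 5 (t=21: INC d by 2): {c=-19, d=-10}
  after event 6 (t=23: DEC b by 1): {b=-1, c=-19, d=-10}
  after event 7 (t=25: INC b by 7): {b=6, c=-19, d=-10}
  after event 8 (t=28: SET b = 10): {b=10, c=-19, d=-10}
  after event 9 (t=31: SET b = 31): {b=31, c=-19, d=-10}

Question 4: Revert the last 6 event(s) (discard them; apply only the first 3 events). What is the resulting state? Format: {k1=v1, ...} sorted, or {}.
Answer: {c=-19, d=13}

Derivation:
Keep first 3 events (discard last 6):
  after event 1 (t=1: INC d by 13): {d=13}
  after event 2 (t=10: DEC c by 13): {c=-13, d=13}
  after event 3 (t=12: DEC c by 6): {c=-19, d=13}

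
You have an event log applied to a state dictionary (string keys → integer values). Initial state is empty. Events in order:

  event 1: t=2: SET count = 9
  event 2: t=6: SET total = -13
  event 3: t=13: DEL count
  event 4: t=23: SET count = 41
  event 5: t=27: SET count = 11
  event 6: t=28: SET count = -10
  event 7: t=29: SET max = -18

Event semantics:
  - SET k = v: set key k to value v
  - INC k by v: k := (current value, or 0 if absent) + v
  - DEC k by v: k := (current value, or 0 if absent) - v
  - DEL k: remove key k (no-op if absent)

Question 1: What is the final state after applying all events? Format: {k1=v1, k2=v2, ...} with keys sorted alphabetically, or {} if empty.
Answer: {count=-10, max=-18, total=-13}

Derivation:
  after event 1 (t=2: SET count = 9): {count=9}
  after event 2 (t=6: SET total = -13): {count=9, total=-13}
  after event 3 (t=13: DEL count): {total=-13}
  after event 4 (t=23: SET count = 41): {count=41, total=-13}
  after event 5 (t=27: SET count = 11): {count=11, total=-13}
  after event 6 (t=28: SET count = -10): {count=-10, total=-13}
  after event 7 (t=29: SET max = -18): {count=-10, max=-18, total=-13}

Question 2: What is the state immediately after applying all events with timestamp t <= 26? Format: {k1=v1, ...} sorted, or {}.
Answer: {count=41, total=-13}

Derivation:
Apply events with t <= 26 (4 events):
  after event 1 (t=2: SET count = 9): {count=9}
  after event 2 (t=6: SET total = -13): {count=9, total=-13}
  after event 3 (t=13: DEL count): {total=-13}
  after event 4 (t=23: SET count = 41): {count=41, total=-13}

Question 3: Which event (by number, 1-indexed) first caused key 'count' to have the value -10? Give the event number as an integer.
Looking for first event where count becomes -10:
  event 1: count = 9
  event 2: count = 9
  event 3: count = (absent)
  event 4: count = 41
  event 5: count = 11
  event 6: count 11 -> -10  <-- first match

Answer: 6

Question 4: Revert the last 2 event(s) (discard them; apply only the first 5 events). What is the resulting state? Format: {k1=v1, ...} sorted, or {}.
Answer: {count=11, total=-13}

Derivation:
Keep first 5 events (discard last 2):
  after event 1 (t=2: SET count = 9): {count=9}
  after event 2 (t=6: SET total = -13): {count=9, total=-13}
  after event 3 (t=13: DEL count): {total=-13}
  after event 4 (t=23: SET count = 41): {count=41, total=-13}
  after event 5 (t=27: SET count = 11): {count=11, total=-13}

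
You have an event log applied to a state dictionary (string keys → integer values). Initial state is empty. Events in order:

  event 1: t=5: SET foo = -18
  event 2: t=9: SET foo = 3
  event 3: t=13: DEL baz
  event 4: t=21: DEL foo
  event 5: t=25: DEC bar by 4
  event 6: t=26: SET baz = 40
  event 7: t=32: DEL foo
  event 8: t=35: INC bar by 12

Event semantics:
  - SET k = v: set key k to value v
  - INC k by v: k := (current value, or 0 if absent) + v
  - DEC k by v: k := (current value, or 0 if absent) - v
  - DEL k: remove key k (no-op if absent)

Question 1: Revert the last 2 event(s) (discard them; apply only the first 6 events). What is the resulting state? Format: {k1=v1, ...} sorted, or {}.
Keep first 6 events (discard last 2):
  after event 1 (t=5: SET foo = -18): {foo=-18}
  after event 2 (t=9: SET foo = 3): {foo=3}
  after event 3 (t=13: DEL baz): {foo=3}
  after event 4 (t=21: DEL foo): {}
  after event 5 (t=25: DEC bar by 4): {bar=-4}
  after event 6 (t=26: SET baz = 40): {bar=-4, baz=40}

Answer: {bar=-4, baz=40}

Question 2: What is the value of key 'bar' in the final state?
Answer: 8

Derivation:
Track key 'bar' through all 8 events:
  event 1 (t=5: SET foo = -18): bar unchanged
  event 2 (t=9: SET foo = 3): bar unchanged
  event 3 (t=13: DEL baz): bar unchanged
  event 4 (t=21: DEL foo): bar unchanged
  event 5 (t=25: DEC bar by 4): bar (absent) -> -4
  event 6 (t=26: SET baz = 40): bar unchanged
  event 7 (t=32: DEL foo): bar unchanged
  event 8 (t=35: INC bar by 12): bar -4 -> 8
Final: bar = 8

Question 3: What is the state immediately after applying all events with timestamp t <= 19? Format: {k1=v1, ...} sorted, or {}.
Apply events with t <= 19 (3 events):
  after event 1 (t=5: SET foo = -18): {foo=-18}
  after event 2 (t=9: SET foo = 3): {foo=3}
  after event 3 (t=13: DEL baz): {foo=3}

Answer: {foo=3}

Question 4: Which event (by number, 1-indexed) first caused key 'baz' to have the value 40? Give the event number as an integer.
Looking for first event where baz becomes 40:
  event 6: baz (absent) -> 40  <-- first match

Answer: 6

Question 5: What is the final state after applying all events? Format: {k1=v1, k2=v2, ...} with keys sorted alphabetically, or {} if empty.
Answer: {bar=8, baz=40}

Derivation:
  after event 1 (t=5: SET foo = -18): {foo=-18}
  after event 2 (t=9: SET foo = 3): {foo=3}
  after event 3 (t=13: DEL baz): {foo=3}
  after event 4 (t=21: DEL foo): {}
  after event 5 (t=25: DEC bar by 4): {bar=-4}
  after event 6 (t=26: SET baz = 40): {bar=-4, baz=40}
  after event 7 (t=32: DEL foo): {bar=-4, baz=40}
  after event 8 (t=35: INC bar by 12): {bar=8, baz=40}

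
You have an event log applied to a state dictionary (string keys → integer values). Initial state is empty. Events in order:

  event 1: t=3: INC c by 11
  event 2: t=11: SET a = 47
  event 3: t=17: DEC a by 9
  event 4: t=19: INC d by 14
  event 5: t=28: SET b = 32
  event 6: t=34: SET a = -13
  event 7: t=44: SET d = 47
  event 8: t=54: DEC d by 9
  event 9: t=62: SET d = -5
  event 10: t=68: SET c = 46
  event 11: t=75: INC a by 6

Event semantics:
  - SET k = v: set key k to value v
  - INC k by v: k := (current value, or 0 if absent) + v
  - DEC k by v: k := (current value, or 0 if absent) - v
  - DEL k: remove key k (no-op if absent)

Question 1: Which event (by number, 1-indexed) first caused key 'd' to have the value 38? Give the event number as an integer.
Answer: 8

Derivation:
Looking for first event where d becomes 38:
  event 4: d = 14
  event 5: d = 14
  event 6: d = 14
  event 7: d = 47
  event 8: d 47 -> 38  <-- first match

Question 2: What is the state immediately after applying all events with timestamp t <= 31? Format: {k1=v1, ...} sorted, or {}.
Apply events with t <= 31 (5 events):
  after event 1 (t=3: INC c by 11): {c=11}
  after event 2 (t=11: SET a = 47): {a=47, c=11}
  after event 3 (t=17: DEC a by 9): {a=38, c=11}
  after event 4 (t=19: INC d by 14): {a=38, c=11, d=14}
  after event 5 (t=28: SET b = 32): {a=38, b=32, c=11, d=14}

Answer: {a=38, b=32, c=11, d=14}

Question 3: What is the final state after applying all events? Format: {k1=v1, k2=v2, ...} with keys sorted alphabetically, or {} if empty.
  after event 1 (t=3: INC c by 11): {c=11}
  after event 2 (t=11: SET a = 47): {a=47, c=11}
  after event 3 (t=17: DEC a by 9): {a=38, c=11}
  after event 4 (t=19: INC d by 14): {a=38, c=11, d=14}
  after event 5 (t=28: SET b = 32): {a=38, b=32, c=11, d=14}
  after event 6 (t=34: SET a = -13): {a=-13, b=32, c=11, d=14}
  after event 7 (t=44: SET d = 47): {a=-13, b=32, c=11, d=47}
  after event 8 (t=54: DEC d by 9): {a=-13, b=32, c=11, d=38}
  after event 9 (t=62: SET d = -5): {a=-13, b=32, c=11, d=-5}
  after event 10 (t=68: SET c = 46): {a=-13, b=32, c=46, d=-5}
  after event 11 (t=75: INC a by 6): {a=-7, b=32, c=46, d=-5}

Answer: {a=-7, b=32, c=46, d=-5}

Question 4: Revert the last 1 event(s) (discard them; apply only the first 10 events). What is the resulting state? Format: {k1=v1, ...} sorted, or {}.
Answer: {a=-13, b=32, c=46, d=-5}

Derivation:
Keep first 10 events (discard last 1):
  after event 1 (t=3: INC c by 11): {c=11}
  after event 2 (t=11: SET a = 47): {a=47, c=11}
  after event 3 (t=17: DEC a by 9): {a=38, c=11}
  after event 4 (t=19: INC d by 14): {a=38, c=11, d=14}
  after event 5 (t=28: SET b = 32): {a=38, b=32, c=11, d=14}
  after event 6 (t=34: SET a = -13): {a=-13, b=32, c=11, d=14}
  after event 7 (t=44: SET d = 47): {a=-13, b=32, c=11, d=47}
  after event 8 (t=54: DEC d by 9): {a=-13, b=32, c=11, d=38}
  after event 9 (t=62: SET d = -5): {a=-13, b=32, c=11, d=-5}
  after event 10 (t=68: SET c = 46): {a=-13, b=32, c=46, d=-5}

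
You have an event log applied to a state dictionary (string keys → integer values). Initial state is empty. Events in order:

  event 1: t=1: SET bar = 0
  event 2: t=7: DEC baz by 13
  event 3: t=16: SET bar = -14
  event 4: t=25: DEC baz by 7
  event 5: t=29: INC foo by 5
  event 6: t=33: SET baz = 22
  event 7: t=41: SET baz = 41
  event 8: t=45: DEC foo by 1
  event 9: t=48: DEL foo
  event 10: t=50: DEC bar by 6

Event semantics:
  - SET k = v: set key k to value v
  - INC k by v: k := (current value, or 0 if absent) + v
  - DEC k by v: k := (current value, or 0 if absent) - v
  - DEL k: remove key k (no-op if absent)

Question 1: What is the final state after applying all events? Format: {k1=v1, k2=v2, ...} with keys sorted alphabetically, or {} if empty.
  after event 1 (t=1: SET bar = 0): {bar=0}
  after event 2 (t=7: DEC baz by 13): {bar=0, baz=-13}
  after event 3 (t=16: SET bar = -14): {bar=-14, baz=-13}
  after event 4 (t=25: DEC baz by 7): {bar=-14, baz=-20}
  after event 5 (t=29: INC foo by 5): {bar=-14, baz=-20, foo=5}
  after event 6 (t=33: SET baz = 22): {bar=-14, baz=22, foo=5}
  after event 7 (t=41: SET baz = 41): {bar=-14, baz=41, foo=5}
  after event 8 (t=45: DEC foo by 1): {bar=-14, baz=41, foo=4}
  after event 9 (t=48: DEL foo): {bar=-14, baz=41}
  after event 10 (t=50: DEC bar by 6): {bar=-20, baz=41}

Answer: {bar=-20, baz=41}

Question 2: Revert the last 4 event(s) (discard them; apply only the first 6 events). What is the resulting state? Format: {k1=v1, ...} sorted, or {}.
Answer: {bar=-14, baz=22, foo=5}

Derivation:
Keep first 6 events (discard last 4):
  after event 1 (t=1: SET bar = 0): {bar=0}
  after event 2 (t=7: DEC baz by 13): {bar=0, baz=-13}
  after event 3 (t=16: SET bar = -14): {bar=-14, baz=-13}
  after event 4 (t=25: DEC baz by 7): {bar=-14, baz=-20}
  after event 5 (t=29: INC foo by 5): {bar=-14, baz=-20, foo=5}
  after event 6 (t=33: SET baz = 22): {bar=-14, baz=22, foo=5}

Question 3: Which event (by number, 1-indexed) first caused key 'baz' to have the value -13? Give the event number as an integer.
Looking for first event where baz becomes -13:
  event 2: baz (absent) -> -13  <-- first match

Answer: 2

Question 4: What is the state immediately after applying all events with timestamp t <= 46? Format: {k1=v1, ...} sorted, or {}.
Apply events with t <= 46 (8 events):
  after event 1 (t=1: SET bar = 0): {bar=0}
  after event 2 (t=7: DEC baz by 13): {bar=0, baz=-13}
  after event 3 (t=16: SET bar = -14): {bar=-14, baz=-13}
  after event 4 (t=25: DEC baz by 7): {bar=-14, baz=-20}
  after event 5 (t=29: INC foo by 5): {bar=-14, baz=-20, foo=5}
  after event 6 (t=33: SET baz = 22): {bar=-14, baz=22, foo=5}
  after event 7 (t=41: SET baz = 41): {bar=-14, baz=41, foo=5}
  after event 8 (t=45: DEC foo by 1): {bar=-14, baz=41, foo=4}

Answer: {bar=-14, baz=41, foo=4}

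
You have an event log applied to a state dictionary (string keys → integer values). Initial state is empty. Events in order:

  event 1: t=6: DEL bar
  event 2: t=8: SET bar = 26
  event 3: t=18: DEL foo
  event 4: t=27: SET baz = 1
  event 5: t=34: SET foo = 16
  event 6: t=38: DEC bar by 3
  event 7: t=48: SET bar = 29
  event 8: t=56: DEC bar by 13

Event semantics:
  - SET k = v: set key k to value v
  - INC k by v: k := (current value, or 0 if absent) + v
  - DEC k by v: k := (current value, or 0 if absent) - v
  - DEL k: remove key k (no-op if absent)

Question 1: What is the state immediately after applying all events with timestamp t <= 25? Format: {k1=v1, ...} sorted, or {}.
Apply events with t <= 25 (3 events):
  after event 1 (t=6: DEL bar): {}
  after event 2 (t=8: SET bar = 26): {bar=26}
  after event 3 (t=18: DEL foo): {bar=26}

Answer: {bar=26}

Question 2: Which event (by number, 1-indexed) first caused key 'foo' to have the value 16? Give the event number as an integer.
Answer: 5

Derivation:
Looking for first event where foo becomes 16:
  event 5: foo (absent) -> 16  <-- first match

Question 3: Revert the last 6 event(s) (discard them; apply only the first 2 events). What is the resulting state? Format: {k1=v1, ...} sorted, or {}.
Answer: {bar=26}

Derivation:
Keep first 2 events (discard last 6):
  after event 1 (t=6: DEL bar): {}
  after event 2 (t=8: SET bar = 26): {bar=26}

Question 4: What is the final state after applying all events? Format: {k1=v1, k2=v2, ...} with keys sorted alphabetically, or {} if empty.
  after event 1 (t=6: DEL bar): {}
  after event 2 (t=8: SET bar = 26): {bar=26}
  after event 3 (t=18: DEL foo): {bar=26}
  after event 4 (t=27: SET baz = 1): {bar=26, baz=1}
  after event 5 (t=34: SET foo = 16): {bar=26, baz=1, foo=16}
  after event 6 (t=38: DEC bar by 3): {bar=23, baz=1, foo=16}
  after event 7 (t=48: SET bar = 29): {bar=29, baz=1, foo=16}
  after event 8 (t=56: DEC bar by 13): {bar=16, baz=1, foo=16}

Answer: {bar=16, baz=1, foo=16}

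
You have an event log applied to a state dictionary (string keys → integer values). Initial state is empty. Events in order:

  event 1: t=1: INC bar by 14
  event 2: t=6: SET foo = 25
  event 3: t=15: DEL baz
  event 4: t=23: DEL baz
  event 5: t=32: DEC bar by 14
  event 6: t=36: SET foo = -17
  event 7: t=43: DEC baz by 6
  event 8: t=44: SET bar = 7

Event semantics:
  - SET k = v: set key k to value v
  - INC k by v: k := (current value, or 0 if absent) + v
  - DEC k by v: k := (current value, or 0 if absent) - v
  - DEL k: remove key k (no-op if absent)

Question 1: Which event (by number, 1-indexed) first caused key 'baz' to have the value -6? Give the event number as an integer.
Looking for first event where baz becomes -6:
  event 7: baz (absent) -> -6  <-- first match

Answer: 7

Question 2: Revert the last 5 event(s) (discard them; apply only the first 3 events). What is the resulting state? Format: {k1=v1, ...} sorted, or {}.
Answer: {bar=14, foo=25}

Derivation:
Keep first 3 events (discard last 5):
  after event 1 (t=1: INC bar by 14): {bar=14}
  after event 2 (t=6: SET foo = 25): {bar=14, foo=25}
  after event 3 (t=15: DEL baz): {bar=14, foo=25}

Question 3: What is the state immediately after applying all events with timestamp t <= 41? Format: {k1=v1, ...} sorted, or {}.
Answer: {bar=0, foo=-17}

Derivation:
Apply events with t <= 41 (6 events):
  after event 1 (t=1: INC bar by 14): {bar=14}
  after event 2 (t=6: SET foo = 25): {bar=14, foo=25}
  after event 3 (t=15: DEL baz): {bar=14, foo=25}
  after event 4 (t=23: DEL baz): {bar=14, foo=25}
  after event 5 (t=32: DEC bar by 14): {bar=0, foo=25}
  after event 6 (t=36: SET foo = -17): {bar=0, foo=-17}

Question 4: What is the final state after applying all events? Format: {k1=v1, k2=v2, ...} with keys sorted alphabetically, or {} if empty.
Answer: {bar=7, baz=-6, foo=-17}

Derivation:
  after event 1 (t=1: INC bar by 14): {bar=14}
  after event 2 (t=6: SET foo = 25): {bar=14, foo=25}
  after event 3 (t=15: DEL baz): {bar=14, foo=25}
  after event 4 (t=23: DEL baz): {bar=14, foo=25}
  after event 5 (t=32: DEC bar by 14): {bar=0, foo=25}
  after event 6 (t=36: SET foo = -17): {bar=0, foo=-17}
  after event 7 (t=43: DEC baz by 6): {bar=0, baz=-6, foo=-17}
  after event 8 (t=44: SET bar = 7): {bar=7, baz=-6, foo=-17}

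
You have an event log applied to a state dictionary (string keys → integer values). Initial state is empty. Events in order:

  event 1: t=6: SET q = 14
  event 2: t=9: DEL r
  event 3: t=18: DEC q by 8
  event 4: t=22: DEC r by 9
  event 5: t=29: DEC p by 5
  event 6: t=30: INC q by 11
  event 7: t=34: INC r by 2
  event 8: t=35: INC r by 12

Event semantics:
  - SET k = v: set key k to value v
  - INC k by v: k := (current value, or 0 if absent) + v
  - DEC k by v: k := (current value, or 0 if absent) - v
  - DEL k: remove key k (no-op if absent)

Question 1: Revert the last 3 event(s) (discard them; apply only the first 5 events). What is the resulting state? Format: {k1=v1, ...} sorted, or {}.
Answer: {p=-5, q=6, r=-9}

Derivation:
Keep first 5 events (discard last 3):
  after event 1 (t=6: SET q = 14): {q=14}
  after event 2 (t=9: DEL r): {q=14}
  after event 3 (t=18: DEC q by 8): {q=6}
  after event 4 (t=22: DEC r by 9): {q=6, r=-9}
  after event 5 (t=29: DEC p by 5): {p=-5, q=6, r=-9}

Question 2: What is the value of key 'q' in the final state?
Track key 'q' through all 8 events:
  event 1 (t=6: SET q = 14): q (absent) -> 14
  event 2 (t=9: DEL r): q unchanged
  event 3 (t=18: DEC q by 8): q 14 -> 6
  event 4 (t=22: DEC r by 9): q unchanged
  event 5 (t=29: DEC p by 5): q unchanged
  event 6 (t=30: INC q by 11): q 6 -> 17
  event 7 (t=34: INC r by 2): q unchanged
  event 8 (t=35: INC r by 12): q unchanged
Final: q = 17

Answer: 17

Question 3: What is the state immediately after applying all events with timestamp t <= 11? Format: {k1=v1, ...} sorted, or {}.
Apply events with t <= 11 (2 events):
  after event 1 (t=6: SET q = 14): {q=14}
  after event 2 (t=9: DEL r): {q=14}

Answer: {q=14}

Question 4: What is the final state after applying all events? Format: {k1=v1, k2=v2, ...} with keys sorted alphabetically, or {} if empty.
Answer: {p=-5, q=17, r=5}

Derivation:
  after event 1 (t=6: SET q = 14): {q=14}
  after event 2 (t=9: DEL r): {q=14}
  after event 3 (t=18: DEC q by 8): {q=6}
  after event 4 (t=22: DEC r by 9): {q=6, r=-9}
  after event 5 (t=29: DEC p by 5): {p=-5, q=6, r=-9}
  after event 6 (t=30: INC q by 11): {p=-5, q=17, r=-9}
  after event 7 (t=34: INC r by 2): {p=-5, q=17, r=-7}
  after event 8 (t=35: INC r by 12): {p=-5, q=17, r=5}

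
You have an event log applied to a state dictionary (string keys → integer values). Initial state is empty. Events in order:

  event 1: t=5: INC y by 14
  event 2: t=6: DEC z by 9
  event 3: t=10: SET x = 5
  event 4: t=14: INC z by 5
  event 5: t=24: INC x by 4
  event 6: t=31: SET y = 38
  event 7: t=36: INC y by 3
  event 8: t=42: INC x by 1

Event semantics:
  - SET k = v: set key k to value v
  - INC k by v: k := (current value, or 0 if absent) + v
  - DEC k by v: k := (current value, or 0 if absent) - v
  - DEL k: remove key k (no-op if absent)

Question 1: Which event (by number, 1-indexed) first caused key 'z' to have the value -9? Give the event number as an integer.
Looking for first event where z becomes -9:
  event 2: z (absent) -> -9  <-- first match

Answer: 2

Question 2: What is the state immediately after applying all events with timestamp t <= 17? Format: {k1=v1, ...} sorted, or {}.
Apply events with t <= 17 (4 events):
  after event 1 (t=5: INC y by 14): {y=14}
  after event 2 (t=6: DEC z by 9): {y=14, z=-9}
  after event 3 (t=10: SET x = 5): {x=5, y=14, z=-9}
  after event 4 (t=14: INC z by 5): {x=5, y=14, z=-4}

Answer: {x=5, y=14, z=-4}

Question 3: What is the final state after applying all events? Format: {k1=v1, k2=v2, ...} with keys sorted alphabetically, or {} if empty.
Answer: {x=10, y=41, z=-4}

Derivation:
  after event 1 (t=5: INC y by 14): {y=14}
  after event 2 (t=6: DEC z by 9): {y=14, z=-9}
  after event 3 (t=10: SET x = 5): {x=5, y=14, z=-9}
  after event 4 (t=14: INC z by 5): {x=5, y=14, z=-4}
  after event 5 (t=24: INC x by 4): {x=9, y=14, z=-4}
  after event 6 (t=31: SET y = 38): {x=9, y=38, z=-4}
  after event 7 (t=36: INC y by 3): {x=9, y=41, z=-4}
  after event 8 (t=42: INC x by 1): {x=10, y=41, z=-4}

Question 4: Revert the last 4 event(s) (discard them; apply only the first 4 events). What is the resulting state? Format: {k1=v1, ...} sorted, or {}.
Answer: {x=5, y=14, z=-4}

Derivation:
Keep first 4 events (discard last 4):
  after event 1 (t=5: INC y by 14): {y=14}
  after event 2 (t=6: DEC z by 9): {y=14, z=-9}
  after event 3 (t=10: SET x = 5): {x=5, y=14, z=-9}
  after event 4 (t=14: INC z by 5): {x=5, y=14, z=-4}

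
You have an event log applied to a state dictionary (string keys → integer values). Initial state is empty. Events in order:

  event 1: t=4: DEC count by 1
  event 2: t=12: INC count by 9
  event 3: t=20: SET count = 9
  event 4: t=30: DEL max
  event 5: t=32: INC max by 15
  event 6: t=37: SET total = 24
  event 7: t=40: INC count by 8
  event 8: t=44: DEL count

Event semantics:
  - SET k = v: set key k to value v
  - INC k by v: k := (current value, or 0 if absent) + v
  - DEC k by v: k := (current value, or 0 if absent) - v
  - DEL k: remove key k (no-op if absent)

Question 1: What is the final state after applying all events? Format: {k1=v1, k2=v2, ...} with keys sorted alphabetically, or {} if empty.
Answer: {max=15, total=24}

Derivation:
  after event 1 (t=4: DEC count by 1): {count=-1}
  after event 2 (t=12: INC count by 9): {count=8}
  after event 3 (t=20: SET count = 9): {count=9}
  after event 4 (t=30: DEL max): {count=9}
  after event 5 (t=32: INC max by 15): {count=9, max=15}
  after event 6 (t=37: SET total = 24): {count=9, max=15, total=24}
  after event 7 (t=40: INC count by 8): {count=17, max=15, total=24}
  after event 8 (t=44: DEL count): {max=15, total=24}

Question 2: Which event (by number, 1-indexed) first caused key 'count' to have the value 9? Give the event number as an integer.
Looking for first event where count becomes 9:
  event 1: count = -1
  event 2: count = 8
  event 3: count 8 -> 9  <-- first match

Answer: 3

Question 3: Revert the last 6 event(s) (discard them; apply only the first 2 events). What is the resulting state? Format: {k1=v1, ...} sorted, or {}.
Keep first 2 events (discard last 6):
  after event 1 (t=4: DEC count by 1): {count=-1}
  after event 2 (t=12: INC count by 9): {count=8}

Answer: {count=8}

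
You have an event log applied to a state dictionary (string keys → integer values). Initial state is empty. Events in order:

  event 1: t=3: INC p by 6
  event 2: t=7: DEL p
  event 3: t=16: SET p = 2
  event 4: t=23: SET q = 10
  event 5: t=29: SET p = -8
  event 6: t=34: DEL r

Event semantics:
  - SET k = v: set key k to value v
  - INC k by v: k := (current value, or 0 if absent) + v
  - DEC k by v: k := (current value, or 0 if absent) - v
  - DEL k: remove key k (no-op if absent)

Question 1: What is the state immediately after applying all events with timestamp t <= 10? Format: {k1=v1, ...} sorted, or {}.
Apply events with t <= 10 (2 events):
  after event 1 (t=3: INC p by 6): {p=6}
  after event 2 (t=7: DEL p): {}

Answer: {}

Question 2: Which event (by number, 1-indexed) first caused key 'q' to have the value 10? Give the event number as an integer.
Looking for first event where q becomes 10:
  event 4: q (absent) -> 10  <-- first match

Answer: 4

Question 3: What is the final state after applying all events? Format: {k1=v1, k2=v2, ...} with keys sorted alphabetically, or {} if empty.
  after event 1 (t=3: INC p by 6): {p=6}
  after event 2 (t=7: DEL p): {}
  after event 3 (t=16: SET p = 2): {p=2}
  after event 4 (t=23: SET q = 10): {p=2, q=10}
  after event 5 (t=29: SET p = -8): {p=-8, q=10}
  after event 6 (t=34: DEL r): {p=-8, q=10}

Answer: {p=-8, q=10}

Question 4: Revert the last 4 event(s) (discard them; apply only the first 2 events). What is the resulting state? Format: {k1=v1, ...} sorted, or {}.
Answer: {}

Derivation:
Keep first 2 events (discard last 4):
  after event 1 (t=3: INC p by 6): {p=6}
  after event 2 (t=7: DEL p): {}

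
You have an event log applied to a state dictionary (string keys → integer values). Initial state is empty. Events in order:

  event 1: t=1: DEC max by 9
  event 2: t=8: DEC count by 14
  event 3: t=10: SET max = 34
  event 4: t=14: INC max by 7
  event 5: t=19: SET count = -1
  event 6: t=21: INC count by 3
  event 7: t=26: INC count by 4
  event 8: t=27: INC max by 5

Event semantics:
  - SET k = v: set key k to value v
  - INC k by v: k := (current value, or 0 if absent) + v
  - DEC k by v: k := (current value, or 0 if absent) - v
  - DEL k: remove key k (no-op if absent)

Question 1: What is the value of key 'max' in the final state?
Track key 'max' through all 8 events:
  event 1 (t=1: DEC max by 9): max (absent) -> -9
  event 2 (t=8: DEC count by 14): max unchanged
  event 3 (t=10: SET max = 34): max -9 -> 34
  event 4 (t=14: INC max by 7): max 34 -> 41
  event 5 (t=19: SET count = -1): max unchanged
  event 6 (t=21: INC count by 3): max unchanged
  event 7 (t=26: INC count by 4): max unchanged
  event 8 (t=27: INC max by 5): max 41 -> 46
Final: max = 46

Answer: 46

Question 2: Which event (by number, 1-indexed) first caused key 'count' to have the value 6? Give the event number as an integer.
Answer: 7

Derivation:
Looking for first event where count becomes 6:
  event 2: count = -14
  event 3: count = -14
  event 4: count = -14
  event 5: count = -1
  event 6: count = 2
  event 7: count 2 -> 6  <-- first match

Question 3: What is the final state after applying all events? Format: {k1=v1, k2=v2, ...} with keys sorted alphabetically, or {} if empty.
Answer: {count=6, max=46}

Derivation:
  after event 1 (t=1: DEC max by 9): {max=-9}
  after event 2 (t=8: DEC count by 14): {count=-14, max=-9}
  after event 3 (t=10: SET max = 34): {count=-14, max=34}
  after event 4 (t=14: INC max by 7): {count=-14, max=41}
  after event 5 (t=19: SET count = -1): {count=-1, max=41}
  after event 6 (t=21: INC count by 3): {count=2, max=41}
  after event 7 (t=26: INC count by 4): {count=6, max=41}
  after event 8 (t=27: INC max by 5): {count=6, max=46}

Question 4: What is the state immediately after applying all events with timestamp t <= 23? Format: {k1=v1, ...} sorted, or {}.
Answer: {count=2, max=41}

Derivation:
Apply events with t <= 23 (6 events):
  after event 1 (t=1: DEC max by 9): {max=-9}
  after event 2 (t=8: DEC count by 14): {count=-14, max=-9}
  after event 3 (t=10: SET max = 34): {count=-14, max=34}
  after event 4 (t=14: INC max by 7): {count=-14, max=41}
  after event 5 (t=19: SET count = -1): {count=-1, max=41}
  after event 6 (t=21: INC count by 3): {count=2, max=41}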